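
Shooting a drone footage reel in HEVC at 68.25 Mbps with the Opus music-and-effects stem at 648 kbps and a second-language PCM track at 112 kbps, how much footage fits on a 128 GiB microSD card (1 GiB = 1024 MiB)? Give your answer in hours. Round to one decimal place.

4.4 hours

Audio total: 648 + 112 = 760 kbps = 0.760 Mbps.
Total bitrate: 68.25 + 0.760 = 69.010 Mbps.
Capacity: 128 GiB = 1,099,512 Mb.
Recording time: 1,099,512 / 69.010 = 15,933 s ≈ 4.43 hours.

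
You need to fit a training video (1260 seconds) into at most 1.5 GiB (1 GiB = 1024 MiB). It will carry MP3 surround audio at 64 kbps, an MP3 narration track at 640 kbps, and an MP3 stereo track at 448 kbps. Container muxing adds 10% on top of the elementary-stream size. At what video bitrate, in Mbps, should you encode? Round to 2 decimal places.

Budget: 1.5 GiB = 12884.9 Mb.
Stream payload after overhead: 12884.9 / 1.10 = 11713.5 Mb.
Total bitrate budget: 11713.5 Mb / 1260 s = 9.296 Mbps.
Audio total: 64 + 640 + 448 = 1152 kbps = 1.152 Mbps.
Video: 9.296 − 1.152 = 8.144 Mbps.

8.14 Mbps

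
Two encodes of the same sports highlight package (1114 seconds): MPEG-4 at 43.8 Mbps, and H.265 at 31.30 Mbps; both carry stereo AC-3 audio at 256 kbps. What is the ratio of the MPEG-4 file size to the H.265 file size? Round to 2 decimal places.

1.40

Audio: 256 kbps = 0.256 Mbps.
MPEG-4: 44.056 Mbps × 1114 s = 49078.4 Mb = 6.135 GB.
H.265: 31.556 Mbps × 1114 s = 35153.4 Mb = 4.394 GB.
Ratio: 6.135 / 4.394 = 1.396.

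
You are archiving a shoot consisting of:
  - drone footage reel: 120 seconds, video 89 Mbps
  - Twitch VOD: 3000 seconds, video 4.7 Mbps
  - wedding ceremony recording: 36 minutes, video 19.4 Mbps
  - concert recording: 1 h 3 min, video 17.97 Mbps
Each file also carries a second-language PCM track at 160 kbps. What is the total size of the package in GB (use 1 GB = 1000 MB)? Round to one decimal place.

17.0 GB

Audio: 160 kbps = 0.160 Mbps.
drone footage reel: 89.160 Mbps × 120 s = 10699.2 Mb
Twitch VOD: 4.860 Mbps × 3000 s = 14580.0 Mb
wedding ceremony recording: 19.560 Mbps × 2160 s = 42249.6 Mb
concert recording: 18.130 Mbps × 3780 s = 68531.4 Mb
Total: 136060.2 Mb = 17007.5 MB.
= 17.01 GB.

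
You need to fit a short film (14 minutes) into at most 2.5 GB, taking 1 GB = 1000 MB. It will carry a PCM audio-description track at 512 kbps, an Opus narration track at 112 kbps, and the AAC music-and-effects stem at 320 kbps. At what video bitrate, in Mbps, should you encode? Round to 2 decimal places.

Budget: 2.5 GB = 20000.0 Mb.
14 min = 840 s
Total bitrate budget: 20000.0 Mb / 840 s = 23.810 Mbps.
Audio total: 512 + 112 + 320 = 944 kbps = 0.944 Mbps.
Video: 23.810 − 0.944 = 22.866 Mbps.

22.87 Mbps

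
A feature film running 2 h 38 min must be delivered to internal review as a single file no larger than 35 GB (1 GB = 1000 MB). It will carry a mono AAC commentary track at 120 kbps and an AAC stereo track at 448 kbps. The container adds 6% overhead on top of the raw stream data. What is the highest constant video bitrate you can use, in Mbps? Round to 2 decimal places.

Budget: 35 GB = 280000.0 Mb.
Stream payload after overhead: 280000.0 / 1.06 = 264150.9 Mb.
2 h 38 min = 158 min = 9480 s
Total bitrate budget: 264150.9 Mb / 9480 s = 27.864 Mbps.
Audio total: 120 + 448 = 568 kbps = 0.568 Mbps.
Video: 27.864 − 0.568 = 27.296 Mbps.

27.30 Mbps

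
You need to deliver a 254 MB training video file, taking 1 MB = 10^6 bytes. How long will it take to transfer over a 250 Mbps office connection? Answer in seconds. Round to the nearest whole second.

8 seconds

File: 254 MB = 2032.0 Mb.
At 250 Mbps: 2032.0 / 250 = 8.1 s ≈ 8.13 seconds.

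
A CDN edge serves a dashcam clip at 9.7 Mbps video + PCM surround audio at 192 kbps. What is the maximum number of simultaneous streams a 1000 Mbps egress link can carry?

Audio: 192 kbps = 0.192 Mbps.
Per-viewer media rate: 9.892 Mbps.
1000 Mbps = 1,000 Mbps; 1,000 / 9.892 = 101.09 → 101 viewers.

101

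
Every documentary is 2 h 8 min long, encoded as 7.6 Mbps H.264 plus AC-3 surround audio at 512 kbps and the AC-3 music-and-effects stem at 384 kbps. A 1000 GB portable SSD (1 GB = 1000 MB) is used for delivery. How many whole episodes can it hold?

122

2 h 8 min = 128 min = 7680 s
Audio total: 512 + 384 = 896 kbps = 0.896 Mbps.
Total bitrate: 8.496 Mbps.
Per item: 8.496 Mbps × 7680 s = 65,249 Mb = 8,156 MB.
Capacity: 1000 GB = 8,000,000 Mb; 122.61 items → 122 complete.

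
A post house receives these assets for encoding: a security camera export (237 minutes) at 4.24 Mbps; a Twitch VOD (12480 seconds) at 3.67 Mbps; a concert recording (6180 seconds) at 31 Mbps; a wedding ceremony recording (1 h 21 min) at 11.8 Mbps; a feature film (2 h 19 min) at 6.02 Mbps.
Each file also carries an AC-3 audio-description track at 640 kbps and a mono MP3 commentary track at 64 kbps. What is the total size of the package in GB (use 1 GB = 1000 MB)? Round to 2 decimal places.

Audio total: 640 + 64 = 704 kbps = 0.704 Mbps.
security camera export: 4.944 Mbps × 14220 s = 70303.7 Mb
Twitch VOD: 4.374 Mbps × 12480 s = 54587.5 Mb
concert recording: 31.704 Mbps × 6180 s = 195930.7 Mb
wedding ceremony recording: 12.504 Mbps × 4860 s = 60769.4 Mb
feature film: 6.724 Mbps × 8340 s = 56078.2 Mb
Total: 437669.5 Mb = 54708.7 MB.
= 54.71 GB.

54.71 GB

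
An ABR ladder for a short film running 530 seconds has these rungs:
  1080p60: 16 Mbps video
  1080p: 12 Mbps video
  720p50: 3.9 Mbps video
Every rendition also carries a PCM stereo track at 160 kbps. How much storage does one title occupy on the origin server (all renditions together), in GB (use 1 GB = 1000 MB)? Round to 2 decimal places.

Audio: 160 kbps = 0.160 Mbps.
Sum of rendition bitrates: (16+0.160) + (12+0.160) + (3.9+0.160) = 32.380 Mbps.
× 530 s = 17,161 Mb = 2,145 MB = 2.145 GB.

2.15 GB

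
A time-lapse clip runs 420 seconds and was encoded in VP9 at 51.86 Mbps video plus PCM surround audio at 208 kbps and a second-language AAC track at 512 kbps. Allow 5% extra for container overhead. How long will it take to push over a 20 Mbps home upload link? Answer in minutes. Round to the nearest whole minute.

19 minutes

Audio total: 208 + 512 = 720 kbps = 0.720 Mbps.
Total bitrate: 52.580 Mbps.
File: 52.580 Mbps × 420 s = 22083.6 Mb.
With 5% container overhead: ×1.05. → 23187.8 Mb.
At 20 Mbps: 23187.8 / 20 = 1159.4 s ≈ 19.3 minutes.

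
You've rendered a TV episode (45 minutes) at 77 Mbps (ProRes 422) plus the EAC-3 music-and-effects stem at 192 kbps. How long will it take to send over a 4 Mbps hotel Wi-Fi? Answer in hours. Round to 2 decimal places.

14.47 hours

45 min = 2700 s
Audio: 192 kbps = 0.192 Mbps.
Total bitrate: 77.192 Mbps.
File: 77.192 Mbps × 2700 s = 208418.4 Mb.
At 4 Mbps: 208418.4 / 4 = 52104.6 s ≈ 14.5 hours.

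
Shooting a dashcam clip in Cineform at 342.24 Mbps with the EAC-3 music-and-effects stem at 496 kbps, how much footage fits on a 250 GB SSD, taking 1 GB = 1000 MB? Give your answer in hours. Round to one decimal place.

Audio: 496 kbps = 0.496 Mbps.
Total bitrate: 342.24 + 0.496 = 342.736 Mbps.
Capacity: 250 GB = 2,000,000 Mb.
Recording time: 2,000,000 / 342.736 = 5,835 s ≈ 1.62 hours.

1.6 hours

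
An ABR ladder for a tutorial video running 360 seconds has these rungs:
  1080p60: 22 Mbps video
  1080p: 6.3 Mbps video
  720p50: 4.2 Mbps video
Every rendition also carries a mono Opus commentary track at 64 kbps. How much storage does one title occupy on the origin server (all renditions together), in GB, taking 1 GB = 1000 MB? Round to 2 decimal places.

1.47 GB

Audio: 64 kbps = 0.064 Mbps.
Sum of rendition bitrates: (22+0.064) + (6.3+0.064) + (4.2+0.064) = 32.692 Mbps.
× 360 s = 11,769 Mb = 1,471 MB = 1.471 GB.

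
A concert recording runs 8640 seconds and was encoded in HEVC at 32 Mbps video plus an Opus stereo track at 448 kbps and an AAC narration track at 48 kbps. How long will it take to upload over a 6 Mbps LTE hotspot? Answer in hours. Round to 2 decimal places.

Audio total: 448 + 48 = 496 kbps = 0.496 Mbps.
Total bitrate: 32.496 Mbps.
File: 32.496 Mbps × 8640 s = 280765.4 Mb.
At 6 Mbps: 280765.4 / 6 = 46794.2 s ≈ 13 hours.

13.00 hours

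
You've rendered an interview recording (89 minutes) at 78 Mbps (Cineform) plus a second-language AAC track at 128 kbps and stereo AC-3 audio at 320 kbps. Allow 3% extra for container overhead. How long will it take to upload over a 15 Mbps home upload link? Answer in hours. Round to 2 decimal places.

89 min = 5340 s
Audio total: 128 + 320 = 448 kbps = 0.448 Mbps.
Total bitrate: 78.448 Mbps.
File: 78.448 Mbps × 5340 s = 418912.3 Mb.
With 3% container overhead: ×1.03. → 431479.7 Mb.
At 15 Mbps: 431479.7 / 15 = 28765.3 s ≈ 7.99 hours.

7.99 hours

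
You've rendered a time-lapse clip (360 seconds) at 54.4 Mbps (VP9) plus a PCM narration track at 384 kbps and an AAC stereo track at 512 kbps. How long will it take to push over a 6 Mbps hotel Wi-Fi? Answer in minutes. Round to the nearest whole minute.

Audio total: 384 + 512 = 896 kbps = 0.896 Mbps.
Total bitrate: 55.296 Mbps.
File: 55.296 Mbps × 360 s = 19906.6 Mb.
At 6 Mbps: 19906.6 / 6 = 3317.8 s ≈ 55.3 minutes.

55 minutes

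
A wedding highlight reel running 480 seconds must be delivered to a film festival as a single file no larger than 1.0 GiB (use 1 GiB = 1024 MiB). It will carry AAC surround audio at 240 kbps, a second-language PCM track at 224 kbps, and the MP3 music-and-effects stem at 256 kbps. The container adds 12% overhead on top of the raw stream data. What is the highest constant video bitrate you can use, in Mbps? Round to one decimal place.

Budget: 1.0 GiB = 8589.9 Mb.
Stream payload after overhead: 8589.9 / 1.12 = 7669.6 Mb.
Total bitrate budget: 7669.6 Mb / 480 s = 15.978 Mbps.
Audio total: 240 + 224 + 256 = 720 kbps = 0.720 Mbps.
Video: 15.978 − 0.720 = 15.258 Mbps.

15.3 Mbps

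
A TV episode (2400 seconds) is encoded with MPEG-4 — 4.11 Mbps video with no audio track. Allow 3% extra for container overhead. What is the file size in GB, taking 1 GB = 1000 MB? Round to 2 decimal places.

Total bitrate: 4.11 Mbps.
Stream data: 4.110 Mbps × 2400 s = 9864.0 Mb.
With 3% container overhead: ×1.03.
10,160 Mb ÷ 8 = 1,270 MB → 1.270 GB.

1.27 GB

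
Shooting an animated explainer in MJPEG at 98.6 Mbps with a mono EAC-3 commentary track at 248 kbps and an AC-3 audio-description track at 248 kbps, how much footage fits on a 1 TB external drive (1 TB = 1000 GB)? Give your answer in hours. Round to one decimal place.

22.4 hours

Audio total: 248 + 248 = 496 kbps = 0.496 Mbps.
Total bitrate: 98.6 + 0.496 = 99.096 Mbps.
Capacity: 1 TB = 8,000,000 Mb.
Recording time: 8,000,000 / 99.096 = 80,730 s ≈ 22.4 hours.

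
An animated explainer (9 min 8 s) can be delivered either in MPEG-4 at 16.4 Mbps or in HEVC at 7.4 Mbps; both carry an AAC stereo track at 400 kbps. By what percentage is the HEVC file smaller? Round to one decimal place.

53.6%

9 min 8 s = 548 s
Audio: 400 kbps = 0.400 Mbps.
MPEG-4: 16.800 Mbps × 548 s = 9206.4 Mb = 1.151 GB.
HEVC: 7.800 Mbps × 548 s = 4274.4 Mb = 0.534 GB.
Reduction: (1 − 0.534/1.151) × 100 = 53.57%.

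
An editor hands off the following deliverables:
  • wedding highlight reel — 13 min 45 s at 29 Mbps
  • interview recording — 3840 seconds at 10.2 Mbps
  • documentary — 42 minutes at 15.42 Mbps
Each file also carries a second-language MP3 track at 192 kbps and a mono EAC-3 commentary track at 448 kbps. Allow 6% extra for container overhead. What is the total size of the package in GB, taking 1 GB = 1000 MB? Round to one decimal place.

Audio total: 192 + 448 = 640 kbps = 0.640 Mbps.
wedding highlight reel: 29.640 Mbps × 825 s × 1.06 = 25920.2 Mb
interview recording: 10.840 Mbps × 3840 s × 1.06 = 44123.1 Mb
documentary: 16.060 Mbps × 2520 s × 1.06 = 42899.5 Mb
Total: 112942.8 Mb = 14117.8 MB.
= 14.12 GB.

14.1 GB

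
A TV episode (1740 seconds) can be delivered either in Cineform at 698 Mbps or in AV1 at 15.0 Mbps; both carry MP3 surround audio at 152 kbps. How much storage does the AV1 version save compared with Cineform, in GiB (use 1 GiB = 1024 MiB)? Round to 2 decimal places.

Audio: 152 kbps = 0.152 Mbps.
Cineform: 698.152 Mbps × 1740 s = 1214784.5 Mb = 141.420 GiB.
AV1: 15.152 Mbps × 1740 s = 26364.5 Mb = 3.069 GiB.
Saving: 141.420 − 3.069 = 138.350 GiB.

138.35 GiB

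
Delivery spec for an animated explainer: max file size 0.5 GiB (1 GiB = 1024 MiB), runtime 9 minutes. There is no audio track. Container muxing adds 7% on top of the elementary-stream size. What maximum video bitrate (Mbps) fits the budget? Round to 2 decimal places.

Budget: 0.5 GiB = 4295.0 Mb.
Stream payload after overhead: 4295.0 / 1.07 = 4014.0 Mb.
9 min = 540 s
Total bitrate budget: 4014.0 Mb / 540 s = 7.433 Mbps.

7.43 Mbps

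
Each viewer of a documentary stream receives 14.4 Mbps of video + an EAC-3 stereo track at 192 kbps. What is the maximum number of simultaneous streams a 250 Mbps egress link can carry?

17

Audio: 192 kbps = 0.192 Mbps.
Per-viewer media rate: 14.592 Mbps.
250 Mbps = 250.0 Mbps; 250.0 / 14.592 = 17.13 → 17 viewers.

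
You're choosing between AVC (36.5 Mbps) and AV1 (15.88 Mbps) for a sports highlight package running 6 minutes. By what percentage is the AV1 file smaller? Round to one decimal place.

56.5%

6 min = 360 s
AVC: 36.500 Mbps × 360 s = 13140.0 Mb = 1.643 GB.
AV1: 15.880 Mbps × 360 s = 5716.8 Mb = 0.715 GB.
Reduction: (1 − 0.715/1.643) × 100 = 56.49%.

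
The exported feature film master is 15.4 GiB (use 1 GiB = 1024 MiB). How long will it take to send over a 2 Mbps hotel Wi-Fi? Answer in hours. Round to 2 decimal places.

18.37 hours

File: 15.4 GiB = 132285.0 Mb.
At 2 Mbps: 132285.0 / 2 = 66142.5 s ≈ 18.4 hours.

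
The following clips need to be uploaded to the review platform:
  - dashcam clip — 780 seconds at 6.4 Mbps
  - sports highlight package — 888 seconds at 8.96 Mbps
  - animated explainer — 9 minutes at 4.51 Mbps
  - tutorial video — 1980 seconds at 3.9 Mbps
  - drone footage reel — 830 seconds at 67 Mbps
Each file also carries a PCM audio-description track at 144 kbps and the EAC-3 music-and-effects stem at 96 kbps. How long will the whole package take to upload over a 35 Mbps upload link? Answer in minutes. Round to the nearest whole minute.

38 minutes

Audio total: 144 + 96 = 240 kbps = 0.240 Mbps.
dashcam clip: 6.640 Mbps × 780 s = 5179.2 Mb
sports highlight package: 9.200 Mbps × 888 s = 8169.6 Mb
animated explainer: 4.750 Mbps × 540 s = 2565.0 Mb
tutorial video: 4.140 Mbps × 1980 s = 8197.2 Mb
drone footage reel: 67.240 Mbps × 830 s = 55809.2 Mb
Total: 79920.2 Mb = 9990.0 MB.
At 35 Mbps: 79920.2 / 35 = 2283 s ≈ 38.1 minutes.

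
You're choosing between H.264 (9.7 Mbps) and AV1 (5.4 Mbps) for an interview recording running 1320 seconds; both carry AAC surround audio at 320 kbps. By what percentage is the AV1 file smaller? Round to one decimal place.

Audio: 320 kbps = 0.320 Mbps.
H.264: 10.020 Mbps × 1320 s = 13226.4 Mb = 1.653 GB.
AV1: 5.720 Mbps × 1320 s = 7550.4 Mb = 0.944 GB.
Reduction: (1 − 0.944/1.653) × 100 = 42.91%.

42.9%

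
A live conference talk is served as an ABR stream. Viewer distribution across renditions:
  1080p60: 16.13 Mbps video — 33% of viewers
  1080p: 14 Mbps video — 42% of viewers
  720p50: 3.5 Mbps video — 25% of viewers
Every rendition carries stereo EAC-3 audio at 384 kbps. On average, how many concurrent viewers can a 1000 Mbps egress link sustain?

Audio: 384 kbps = 0.384 Mbps.
Average per-viewer bitrate: 0.33×16.514 + 0.42×14.384 + 0.25×3.884 = 12.462 Mbps.
1000 Mbps = 1,000 Mbps; 1,000 / 12.462 = 80.24 → 80.

80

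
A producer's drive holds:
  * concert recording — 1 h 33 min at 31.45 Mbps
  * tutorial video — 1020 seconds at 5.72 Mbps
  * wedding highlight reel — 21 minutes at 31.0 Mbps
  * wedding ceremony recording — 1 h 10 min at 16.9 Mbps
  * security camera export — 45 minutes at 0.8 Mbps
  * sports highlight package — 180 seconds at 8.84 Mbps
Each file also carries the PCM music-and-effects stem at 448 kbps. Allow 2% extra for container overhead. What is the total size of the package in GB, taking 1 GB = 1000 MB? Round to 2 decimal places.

Audio: 448 kbps = 0.448 Mbps.
concert recording: 31.898 Mbps × 5580 s × 1.02 = 181550.7 Mb
tutorial video: 6.168 Mbps × 1020 s × 1.02 = 6417.2 Mb
wedding highlight reel: 31.448 Mbps × 1260 s × 1.02 = 40417.0 Mb
wedding ceremony recording: 17.348 Mbps × 4200 s × 1.02 = 74318.8 Mb
security camera export: 1.248 Mbps × 2700 s × 1.02 = 3437.0 Mb
sports highlight package: 9.288 Mbps × 180 s × 1.02 = 1705.3 Mb
Total: 307845.9 Mb = 38480.7 MB.
= 38.48 GB.

38.48 GB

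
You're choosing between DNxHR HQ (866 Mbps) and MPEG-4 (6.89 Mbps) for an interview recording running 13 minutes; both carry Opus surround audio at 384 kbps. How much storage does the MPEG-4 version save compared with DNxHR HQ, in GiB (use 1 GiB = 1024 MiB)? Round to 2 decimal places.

13 min = 780 s
Audio: 384 kbps = 0.384 Mbps.
DNxHR HQ: 866.384 Mbps × 780 s = 675779.5 Mb = 78.671 GiB.
MPEG-4: 7.274 Mbps × 780 s = 5673.7 Mb = 0.661 GiB.
Saving: 78.671 − 0.661 = 78.011 GiB.

78.01 GiB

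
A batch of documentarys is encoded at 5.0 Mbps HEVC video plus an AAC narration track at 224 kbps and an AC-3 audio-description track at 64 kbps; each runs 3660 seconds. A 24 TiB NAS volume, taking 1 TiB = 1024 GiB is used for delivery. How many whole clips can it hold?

Audio total: 224 + 64 = 288 kbps = 0.288 Mbps.
Total bitrate: 5.288 Mbps.
Per item: 5.288 Mbps × 3660 s = 19,354 Mb = 2,419 MB.
Capacity: 24 TiB = 211,106,233 Mb; 10907.58 items → 10907 complete.

10907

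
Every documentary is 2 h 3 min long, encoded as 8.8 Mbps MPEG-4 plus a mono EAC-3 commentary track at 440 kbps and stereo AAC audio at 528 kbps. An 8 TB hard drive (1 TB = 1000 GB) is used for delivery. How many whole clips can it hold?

887

2 h 3 min = 123 min = 7380 s
Audio total: 440 + 528 = 968 kbps = 0.968 Mbps.
Total bitrate: 9.768 Mbps.
Per item: 9.768 Mbps × 7380 s = 72,088 Mb = 9,011 MB.
Capacity: 8 TB = 64,000,000 Mb; 887.81 items → 887 complete.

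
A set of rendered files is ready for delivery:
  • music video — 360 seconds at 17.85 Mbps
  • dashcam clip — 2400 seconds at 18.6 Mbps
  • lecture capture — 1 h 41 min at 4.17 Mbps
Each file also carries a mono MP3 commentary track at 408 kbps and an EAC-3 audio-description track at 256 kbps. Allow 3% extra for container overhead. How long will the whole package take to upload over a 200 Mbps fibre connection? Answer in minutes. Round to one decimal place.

7.1 minutes

Audio total: 408 + 256 = 664 kbps = 0.664 Mbps.
music video: 18.514 Mbps × 360 s × 1.03 = 6865.0 Mb
dashcam clip: 19.264 Mbps × 2400 s × 1.03 = 47620.6 Mb
lecture capture: 4.834 Mbps × 6060 s × 1.03 = 30172.9 Mb
Total: 84658.5 Mb = 10582.3 MB.
At 200 Mbps: 84658.5 / 200 = 423 s ≈ 7.05 minutes.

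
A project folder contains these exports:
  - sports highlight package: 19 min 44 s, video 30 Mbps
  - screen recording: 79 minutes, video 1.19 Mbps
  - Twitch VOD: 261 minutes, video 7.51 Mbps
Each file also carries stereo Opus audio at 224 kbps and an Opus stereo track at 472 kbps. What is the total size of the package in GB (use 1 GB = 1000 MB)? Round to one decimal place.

Audio total: 224 + 472 = 696 kbps = 0.696 Mbps.
sports highlight package: 30.696 Mbps × 1184 s = 36344.1 Mb
screen recording: 1.886 Mbps × 4740 s = 8939.6 Mb
Twitch VOD: 8.206 Mbps × 15660 s = 128506.0 Mb
Total: 173789.7 Mb = 21723.7 MB.
= 21.72 GB.

21.7 GB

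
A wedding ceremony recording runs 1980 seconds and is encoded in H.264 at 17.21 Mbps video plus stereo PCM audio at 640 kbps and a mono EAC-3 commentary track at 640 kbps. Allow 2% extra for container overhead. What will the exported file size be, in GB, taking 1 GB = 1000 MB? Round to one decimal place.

4.7 GB

Audio total: 640 + 640 = 1280 kbps = 1.280 Mbps.
Total bitrate: 17.21 + 1.280 = 18.490 Mbps.
Stream data: 18.490 Mbps × 1980 s = 36610.2 Mb.
With 2% container overhead: ×1.02.
37,342 Mb ÷ 8 = 4,668 MB → 4.668 GB.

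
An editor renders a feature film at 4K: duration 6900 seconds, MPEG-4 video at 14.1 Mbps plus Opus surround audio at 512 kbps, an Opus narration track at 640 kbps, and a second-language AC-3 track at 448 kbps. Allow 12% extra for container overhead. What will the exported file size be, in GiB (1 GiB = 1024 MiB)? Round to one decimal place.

Audio total: 512 + 640 + 448 = 1600 kbps = 1.600 Mbps.
Total bitrate: 14.1 + 1.600 = 15.700 Mbps.
Stream data: 15.700 Mbps × 6900 s = 108330.0 Mb.
With 12% container overhead: ×1.12.
121,330 Mb = 15,166,200,000 bytes ÷ 1,073,741,824 = 14.12 GiB.

14.1 GiB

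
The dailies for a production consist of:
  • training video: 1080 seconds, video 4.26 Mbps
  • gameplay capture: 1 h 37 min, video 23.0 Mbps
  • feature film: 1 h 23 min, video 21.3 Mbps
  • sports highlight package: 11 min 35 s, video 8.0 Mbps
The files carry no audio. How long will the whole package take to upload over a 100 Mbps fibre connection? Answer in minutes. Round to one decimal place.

training video: 4.260 Mbps × 1080 s = 4600.8 Mb
gameplay capture: 23.000 Mbps × 5820 s = 133860.0 Mb
feature film: 21.300 Mbps × 4980 s = 106074.0 Mb
sports highlight package: 8.000 Mbps × 695 s = 5560.0 Mb
Total: 250094.8 Mb = 31261.8 MB.
At 100 Mbps: 250094.8 / 100 = 2501 s ≈ 41.7 minutes.

41.7 minutes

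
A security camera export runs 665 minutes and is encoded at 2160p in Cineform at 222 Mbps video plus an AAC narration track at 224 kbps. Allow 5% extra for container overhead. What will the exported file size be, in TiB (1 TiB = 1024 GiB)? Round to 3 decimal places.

665 min = 39900 s
Audio: 224 kbps = 0.224 Mbps.
Total bitrate: 222 + 0.224 = 222.224 Mbps.
Stream data: 222.224 Mbps × 39900 s = 8866737.6 Mb.
With 5% container overhead: ×1.05.
9,310,074 Mb = 1,163,759,310,000 bytes ÷ 1,099,511,627,776 = 1.058 TiB.

1.058 TiB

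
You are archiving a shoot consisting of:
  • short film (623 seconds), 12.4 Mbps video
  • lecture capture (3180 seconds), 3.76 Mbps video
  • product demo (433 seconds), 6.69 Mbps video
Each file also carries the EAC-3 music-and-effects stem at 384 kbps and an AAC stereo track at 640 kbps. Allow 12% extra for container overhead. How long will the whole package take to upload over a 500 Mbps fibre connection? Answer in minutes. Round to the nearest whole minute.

Audio total: 384 + 640 = 1024 kbps = 1.024 Mbps.
short film: 13.424 Mbps × 623 s × 1.12 = 9366.7 Mb
lecture capture: 4.784 Mbps × 3180 s × 1.12 = 17038.7 Mb
product demo: 7.714 Mbps × 433 s × 1.12 = 3741.0 Mb
Total: 30146.4 Mb = 3768.3 MB.
At 500 Mbps: 30146.4 / 500 = 60 s ≈ 1 minutes.

1 minutes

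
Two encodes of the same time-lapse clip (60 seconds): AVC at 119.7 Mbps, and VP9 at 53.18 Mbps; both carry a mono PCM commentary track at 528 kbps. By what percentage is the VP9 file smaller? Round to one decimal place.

Audio: 528 kbps = 0.528 Mbps.
AVC: 120.228 Mbps × 60 s = 7213.7 Mb = 0.902 GB.
VP9: 53.708 Mbps × 60 s = 3222.5 Mb = 0.403 GB.
Reduction: (1 − 0.403/0.902) × 100 = 55.33%.

55.3%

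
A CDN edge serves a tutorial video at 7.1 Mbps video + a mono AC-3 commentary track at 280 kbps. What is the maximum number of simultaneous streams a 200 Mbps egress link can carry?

Audio: 280 kbps = 0.280 Mbps.
Per-viewer media rate: 7.380 Mbps.
200 Mbps = 200.0 Mbps; 200.0 / 7.380 = 27.10 → 27 viewers.

27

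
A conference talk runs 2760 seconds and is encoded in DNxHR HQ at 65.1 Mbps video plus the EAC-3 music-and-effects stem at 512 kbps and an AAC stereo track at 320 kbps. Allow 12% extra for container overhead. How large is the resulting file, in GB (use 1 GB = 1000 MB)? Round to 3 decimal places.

Audio total: 512 + 320 = 832 kbps = 0.832 Mbps.
Total bitrate: 65.1 + 0.832 = 65.932 Mbps.
Stream data: 65.932 Mbps × 2760 s = 181972.3 Mb.
With 12% container overhead: ×1.12.
203,809 Mb ÷ 8 = 25,476 MB → 25.48 GB.

25.476 GB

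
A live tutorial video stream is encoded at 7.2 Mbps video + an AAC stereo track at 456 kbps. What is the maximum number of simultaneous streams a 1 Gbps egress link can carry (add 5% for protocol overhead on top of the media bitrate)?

Audio: 456 kbps = 0.456 Mbps.
Per-viewer media rate: 7.656 Mbps.
On the wire with 5% overhead: 8.039 Mbps.
1 Gbps = 1,000 Mbps; 1,000 / 8.039 = 124.40 → 124 viewers.

124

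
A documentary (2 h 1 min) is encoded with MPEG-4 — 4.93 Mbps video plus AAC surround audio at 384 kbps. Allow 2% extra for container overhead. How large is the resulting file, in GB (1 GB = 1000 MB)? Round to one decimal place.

4.9 GB

2 h 1 min = 121 min = 7260 s
Audio: 384 kbps = 0.384 Mbps.
Total bitrate: 4.93 + 0.384 = 5.314 Mbps.
Stream data: 5.314 Mbps × 7260 s = 38579.6 Mb.
With 2% container overhead: ×1.02.
39,351 Mb ÷ 8 = 4,919 MB → 4.919 GB.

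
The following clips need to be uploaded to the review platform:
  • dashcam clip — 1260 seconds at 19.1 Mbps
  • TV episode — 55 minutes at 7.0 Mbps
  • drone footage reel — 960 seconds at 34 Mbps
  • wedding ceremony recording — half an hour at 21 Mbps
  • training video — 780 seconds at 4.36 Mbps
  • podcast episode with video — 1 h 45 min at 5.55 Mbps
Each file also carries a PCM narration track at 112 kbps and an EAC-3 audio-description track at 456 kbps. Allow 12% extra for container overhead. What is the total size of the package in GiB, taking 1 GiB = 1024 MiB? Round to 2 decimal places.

Audio total: 112 + 456 = 568 kbps = 0.568 Mbps.
dashcam clip: 19.668 Mbps × 1260 s × 1.12 = 27755.5 Mb
TV episode: 7.568 Mbps × 3300 s × 1.12 = 27971.3 Mb
drone footage reel: 34.568 Mbps × 960 s × 1.12 = 37167.5 Mb
wedding ceremony recording: 21.568 Mbps × 1800 s × 1.12 = 43481.1 Mb
training video: 4.928 Mbps × 780 s × 1.12 = 4305.1 Mb
podcast episode with video: 6.118 Mbps × 6300 s × 1.12 = 43168.6 Mb
Total: 183849.1 Mb = 22981.1 MB.
= 21.40 GiB.

21.40 GiB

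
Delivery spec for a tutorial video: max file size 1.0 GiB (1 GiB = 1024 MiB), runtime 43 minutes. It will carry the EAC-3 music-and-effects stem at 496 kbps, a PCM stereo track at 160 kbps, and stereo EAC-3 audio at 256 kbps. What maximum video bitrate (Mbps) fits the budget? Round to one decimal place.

2.4 Mbps

Budget: 1.0 GiB = 8589.9 Mb.
43 min = 2580 s
Total bitrate budget: 8589.9 Mb / 2580 s = 3.329 Mbps.
Audio total: 496 + 160 + 256 = 912 kbps = 0.912 Mbps.
Video: 3.329 − 0.912 = 2.417 Mbps.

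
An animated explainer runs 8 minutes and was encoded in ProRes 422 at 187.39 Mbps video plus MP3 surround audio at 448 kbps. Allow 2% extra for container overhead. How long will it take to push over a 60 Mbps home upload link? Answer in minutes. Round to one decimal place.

8 min = 480 s
Audio: 448 kbps = 0.448 Mbps.
Total bitrate: 187.838 Mbps.
File: 187.838 Mbps × 480 s = 90162.2 Mb.
With 2% container overhead: ×1.02. → 91965.5 Mb.
At 60 Mbps: 91965.5 / 60 = 1532.8 s ≈ 25.5 minutes.

25.5 minutes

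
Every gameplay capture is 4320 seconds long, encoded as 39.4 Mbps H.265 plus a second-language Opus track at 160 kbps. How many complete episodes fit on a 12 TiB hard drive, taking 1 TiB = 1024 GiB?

617

Audio: 160 kbps = 0.160 Mbps.
Total bitrate: 39.560 Mbps.
Per item: 39.560 Mbps × 4320 s = 170,899 Mb = 21,362 MB.
Capacity: 12 TiB = 105,553,116 Mb; 617.63 items → 617 complete.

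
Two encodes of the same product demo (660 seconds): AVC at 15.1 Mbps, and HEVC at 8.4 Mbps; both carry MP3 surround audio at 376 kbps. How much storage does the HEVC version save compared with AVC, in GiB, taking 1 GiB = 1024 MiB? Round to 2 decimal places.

Audio: 376 kbps = 0.376 Mbps.
AVC: 15.476 Mbps × 660 s = 10214.2 Mb = 1.189 GiB.
HEVC: 8.776 Mbps × 660 s = 5792.2 Mb = 0.674 GiB.
Saving: 1.189 − 0.674 = 0.515 GiB.

0.51 GiB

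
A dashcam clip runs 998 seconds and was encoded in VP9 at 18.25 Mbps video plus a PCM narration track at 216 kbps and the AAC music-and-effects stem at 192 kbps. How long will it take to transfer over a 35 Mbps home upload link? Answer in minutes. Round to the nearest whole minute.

9 minutes

Audio total: 216 + 192 = 408 kbps = 0.408 Mbps.
Total bitrate: 18.658 Mbps.
File: 18.658 Mbps × 998 s = 18620.7 Mb.
At 35 Mbps: 18620.7 / 35 = 532.0 s ≈ 8.87 minutes.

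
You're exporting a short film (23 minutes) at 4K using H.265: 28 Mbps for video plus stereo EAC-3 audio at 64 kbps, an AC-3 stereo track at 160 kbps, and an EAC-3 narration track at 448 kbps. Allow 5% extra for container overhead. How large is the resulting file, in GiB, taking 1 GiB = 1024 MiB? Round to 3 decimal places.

23 min = 1380 s
Audio total: 64 + 160 + 448 = 672 kbps = 0.672 Mbps.
Total bitrate: 28 + 0.672 = 28.672 Mbps.
Stream data: 28.672 Mbps × 1380 s = 39567.4 Mb.
With 5% container overhead: ×1.05.
41,546 Mb = 5,193,216,000 bytes ÷ 1,073,741,824 = 4.837 GiB.

4.837 GiB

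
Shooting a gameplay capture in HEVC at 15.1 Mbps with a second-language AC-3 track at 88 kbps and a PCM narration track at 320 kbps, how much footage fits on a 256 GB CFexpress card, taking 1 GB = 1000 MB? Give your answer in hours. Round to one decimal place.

36.7 hours

Audio total: 88 + 320 = 408 kbps = 0.408 Mbps.
Total bitrate: 15.1 + 0.408 = 15.508 Mbps.
Capacity: 256 GB = 2,048,000 Mb.
Recording time: 2,048,000 / 15.508 = 132,061 s ≈ 36.7 hours.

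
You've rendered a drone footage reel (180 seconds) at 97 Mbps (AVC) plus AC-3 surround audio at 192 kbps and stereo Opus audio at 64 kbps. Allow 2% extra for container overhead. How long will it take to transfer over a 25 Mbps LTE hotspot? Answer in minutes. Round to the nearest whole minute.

12 minutes

Audio total: 192 + 64 = 256 kbps = 0.256 Mbps.
Total bitrate: 97.256 Mbps.
File: 97.256 Mbps × 180 s = 17506.1 Mb.
With 2% container overhead: ×1.02. → 17856.2 Mb.
At 25 Mbps: 17856.2 / 25 = 714.2 s ≈ 11.9 minutes.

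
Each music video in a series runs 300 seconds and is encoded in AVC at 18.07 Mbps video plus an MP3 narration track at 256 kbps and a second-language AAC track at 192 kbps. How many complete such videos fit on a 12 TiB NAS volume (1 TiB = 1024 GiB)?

Audio total: 256 + 192 = 448 kbps = 0.448 Mbps.
Total bitrate: 18.518 Mbps.
Per item: 18.518 Mbps × 300 s = 5,555 Mb = 694.4 MB.
Capacity: 12 TiB = 105,553,116 Mb; 19000.09 items → 19000 complete.

19000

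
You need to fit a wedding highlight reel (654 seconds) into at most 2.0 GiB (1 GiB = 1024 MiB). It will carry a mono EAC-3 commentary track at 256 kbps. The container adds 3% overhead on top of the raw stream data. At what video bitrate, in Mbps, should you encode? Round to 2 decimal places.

25.25 Mbps

Budget: 2.0 GiB = 17179.9 Mb.
Stream payload after overhead: 17179.9 / 1.03 = 16679.5 Mb.
Total bitrate budget: 16679.5 Mb / 654 s = 25.504 Mbps.
Audio: 256 kbps = 0.256 Mbps.
Video: 25.504 − 0.256 = 25.248 Mbps.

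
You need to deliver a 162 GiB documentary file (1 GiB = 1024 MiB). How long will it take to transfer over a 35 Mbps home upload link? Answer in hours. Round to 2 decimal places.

11.04 hours

File: 162 GiB = 1391569.4 Mb.
At 35 Mbps: 1391569.4 / 35 = 39759.1 s ≈ 11 hours.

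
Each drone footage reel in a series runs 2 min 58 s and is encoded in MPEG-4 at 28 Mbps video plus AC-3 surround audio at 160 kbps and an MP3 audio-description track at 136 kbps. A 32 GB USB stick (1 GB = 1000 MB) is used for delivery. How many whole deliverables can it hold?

2 min 58 s = 178 s
Audio total: 160 + 136 = 296 kbps = 0.296 Mbps.
Total bitrate: 28.296 Mbps.
Per item: 28.296 Mbps × 178 s = 5,037 Mb = 629.6 MB.
Capacity: 32 GB = 256,000 Mb; 50.83 items → 50 complete.

50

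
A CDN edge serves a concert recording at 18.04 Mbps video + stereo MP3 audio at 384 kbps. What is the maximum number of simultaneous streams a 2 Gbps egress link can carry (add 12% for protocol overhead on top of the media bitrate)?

Audio: 384 kbps = 0.384 Mbps.
Per-viewer media rate: 18.424 Mbps.
On the wire with 12% overhead: 20.635 Mbps.
2 Gbps = 2,000 Mbps; 2,000 / 20.635 = 96.92 → 96 viewers.

96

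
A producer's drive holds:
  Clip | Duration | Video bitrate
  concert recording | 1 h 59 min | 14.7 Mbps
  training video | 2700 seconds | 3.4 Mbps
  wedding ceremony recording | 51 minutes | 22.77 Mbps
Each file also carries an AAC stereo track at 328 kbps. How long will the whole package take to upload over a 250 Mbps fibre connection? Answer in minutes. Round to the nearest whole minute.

13 minutes

Audio: 328 kbps = 0.328 Mbps.
concert recording: 15.028 Mbps × 7140 s = 107299.9 Mb
training video: 3.728 Mbps × 2700 s = 10065.6 Mb
wedding ceremony recording: 23.098 Mbps × 3060 s = 70679.9 Mb
Total: 188045.4 Mb = 23505.7 MB.
At 250 Mbps: 188045.4 / 250 = 752 s ≈ 12.5 minutes.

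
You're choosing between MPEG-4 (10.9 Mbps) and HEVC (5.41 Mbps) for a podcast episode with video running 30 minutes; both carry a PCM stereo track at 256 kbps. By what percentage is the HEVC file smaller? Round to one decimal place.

49.2%

30 min = 1800 s
Audio: 256 kbps = 0.256 Mbps.
MPEG-4: 11.156 Mbps × 1800 s = 20080.8 Mb = 2.338 GiB.
HEVC: 5.666 Mbps × 1800 s = 10198.8 Mb = 1.187 GiB.
Reduction: (1 − 1.187/2.338) × 100 = 49.21%.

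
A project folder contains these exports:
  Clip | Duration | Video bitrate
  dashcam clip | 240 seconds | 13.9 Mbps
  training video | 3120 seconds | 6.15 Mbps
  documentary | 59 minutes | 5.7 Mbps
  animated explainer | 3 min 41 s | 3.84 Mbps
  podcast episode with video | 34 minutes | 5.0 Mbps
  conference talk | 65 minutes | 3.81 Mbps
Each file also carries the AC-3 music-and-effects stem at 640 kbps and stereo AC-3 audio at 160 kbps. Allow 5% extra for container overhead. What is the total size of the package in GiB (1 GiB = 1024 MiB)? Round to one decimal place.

9.7 GiB

Audio total: 640 + 160 = 800 kbps = 0.800 Mbps.
dashcam clip: 14.700 Mbps × 240 s × 1.05 = 3704.4 Mb
training video: 6.950 Mbps × 3120 s × 1.05 = 22768.2 Mb
documentary: 6.500 Mbps × 3540 s × 1.05 = 24160.5 Mb
animated explainer: 4.640 Mbps × 221 s × 1.05 = 1076.7 Mb
podcast episode with video: 5.800 Mbps × 2040 s × 1.05 = 12423.6 Mb
conference talk: 4.610 Mbps × 3900 s × 1.05 = 18878.0 Mb
Total: 83011.4 Mb = 10376.4 MB.
= 9.664 GiB.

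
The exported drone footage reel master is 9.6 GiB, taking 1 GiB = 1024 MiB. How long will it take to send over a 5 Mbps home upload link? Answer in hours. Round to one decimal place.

File: 9.6 GiB = 82463.4 Mb.
At 5 Mbps: 82463.4 / 5 = 16492.7 s ≈ 4.58 hours.

4.6 hours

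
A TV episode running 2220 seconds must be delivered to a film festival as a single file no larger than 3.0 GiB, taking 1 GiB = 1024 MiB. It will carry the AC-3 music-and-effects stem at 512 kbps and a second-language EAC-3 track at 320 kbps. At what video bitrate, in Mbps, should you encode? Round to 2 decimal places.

Budget: 3.0 GiB = 25769.8 Mb.
Total bitrate budget: 25769.8 Mb / 2220 s = 11.608 Mbps.
Audio total: 512 + 320 = 832 kbps = 0.832 Mbps.
Video: 11.608 − 0.832 = 10.776 Mbps.

10.78 Mbps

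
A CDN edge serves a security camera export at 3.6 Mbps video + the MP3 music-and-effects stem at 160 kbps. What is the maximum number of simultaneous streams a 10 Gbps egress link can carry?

2659

Audio: 160 kbps = 0.160 Mbps.
Per-viewer media rate: 3.760 Mbps.
10 Gbps = 10,000 Mbps; 10,000 / 3.760 = 2659.57 → 2659 viewers.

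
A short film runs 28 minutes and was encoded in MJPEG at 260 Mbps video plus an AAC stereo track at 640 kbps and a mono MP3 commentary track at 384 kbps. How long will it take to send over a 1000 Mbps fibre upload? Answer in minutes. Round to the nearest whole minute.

7 minutes

28 min = 1680 s
Audio total: 640 + 384 = 1024 kbps = 1.024 Mbps.
Total bitrate: 261.024 Mbps.
File: 261.024 Mbps × 1680 s = 438520.3 Mb.
At 1000 Mbps: 438520.3 / 1000 = 438.5 s ≈ 7.31 minutes.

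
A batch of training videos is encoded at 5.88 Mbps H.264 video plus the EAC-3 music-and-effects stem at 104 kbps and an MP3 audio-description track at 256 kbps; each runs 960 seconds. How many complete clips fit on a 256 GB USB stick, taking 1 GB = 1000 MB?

Audio total: 104 + 256 = 360 kbps = 0.360 Mbps.
Total bitrate: 6.240 Mbps.
Per item: 6.240 Mbps × 960 s = 5,990 Mb = 748.8 MB.
Capacity: 256 GB = 2,048,000 Mb; 341.88 items → 341 complete.

341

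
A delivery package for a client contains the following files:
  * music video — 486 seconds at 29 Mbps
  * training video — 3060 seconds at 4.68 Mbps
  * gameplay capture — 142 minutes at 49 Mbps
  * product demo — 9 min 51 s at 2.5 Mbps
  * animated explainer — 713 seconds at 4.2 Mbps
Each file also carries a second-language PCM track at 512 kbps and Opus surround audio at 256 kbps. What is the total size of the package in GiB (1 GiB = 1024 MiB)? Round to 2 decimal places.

53.62 GiB

Audio total: 512 + 256 = 768 kbps = 0.768 Mbps.
music video: 29.768 Mbps × 486 s = 14467.2 Mb
training video: 5.448 Mbps × 3060 s = 16670.9 Mb
gameplay capture: 49.768 Mbps × 8520 s = 424023.4 Mb
product demo: 3.268 Mbps × 591 s = 1931.4 Mb
animated explainer: 4.968 Mbps × 713 s = 3542.2 Mb
Total: 460635.1 Mb = 57579.4 MB.
= 53.62 GiB.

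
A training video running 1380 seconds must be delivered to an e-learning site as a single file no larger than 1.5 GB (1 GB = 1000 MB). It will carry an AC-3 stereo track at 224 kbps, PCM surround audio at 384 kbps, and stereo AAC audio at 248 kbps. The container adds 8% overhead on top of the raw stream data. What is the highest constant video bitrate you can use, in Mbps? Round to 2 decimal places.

Budget: 1.5 GB = 12000.0 Mb.
Stream payload after overhead: 12000.0 / 1.08 = 11111.1 Mb.
Total bitrate budget: 11111.1 Mb / 1380 s = 8.052 Mbps.
Audio total: 224 + 384 + 248 = 856 kbps = 0.856 Mbps.
Video: 8.052 − 0.856 = 7.196 Mbps.

7.20 Mbps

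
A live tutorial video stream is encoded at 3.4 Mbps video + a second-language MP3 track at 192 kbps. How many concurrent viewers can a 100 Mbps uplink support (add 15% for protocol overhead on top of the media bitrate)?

Audio: 192 kbps = 0.192 Mbps.
Per-viewer media rate: 3.592 Mbps.
On the wire with 15% overhead: 4.131 Mbps.
100 Mbps = 100.0 Mbps; 100.0 / 4.131 = 24.21 → 24 viewers.

24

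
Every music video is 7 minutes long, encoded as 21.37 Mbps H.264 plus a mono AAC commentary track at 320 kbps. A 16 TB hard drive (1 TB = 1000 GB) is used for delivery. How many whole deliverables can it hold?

7 min = 420 s
Audio: 320 kbps = 0.320 Mbps.
Total bitrate: 21.690 Mbps.
Per item: 21.690 Mbps × 420 s = 9,110 Mb = 1,139 MB.
Capacity: 16 TB = 128,000,000 Mb; 14050.80 items → 14050 complete.

14050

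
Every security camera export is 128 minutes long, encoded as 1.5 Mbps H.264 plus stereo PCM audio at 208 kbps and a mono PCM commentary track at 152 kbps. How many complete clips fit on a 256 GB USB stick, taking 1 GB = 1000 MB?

143

128 min = 7680 s
Audio total: 208 + 152 = 360 kbps = 0.360 Mbps.
Total bitrate: 1.860 Mbps.
Per item: 1.860 Mbps × 7680 s = 14,285 Mb = 1,786 MB.
Capacity: 256 GB = 2,048,000 Mb; 143.37 items → 143 complete.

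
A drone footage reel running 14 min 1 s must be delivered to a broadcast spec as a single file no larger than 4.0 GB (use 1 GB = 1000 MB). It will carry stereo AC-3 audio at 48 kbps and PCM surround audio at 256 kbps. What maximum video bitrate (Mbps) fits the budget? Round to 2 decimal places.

Budget: 4.0 GB = 32000.0 Mb.
14 min 1 s = 841 s
Total bitrate budget: 32000.0 Mb / 841 s = 38.050 Mbps.
Audio total: 48 + 256 = 304 kbps = 0.304 Mbps.
Video: 38.050 − 0.304 = 37.746 Mbps.

37.75 Mbps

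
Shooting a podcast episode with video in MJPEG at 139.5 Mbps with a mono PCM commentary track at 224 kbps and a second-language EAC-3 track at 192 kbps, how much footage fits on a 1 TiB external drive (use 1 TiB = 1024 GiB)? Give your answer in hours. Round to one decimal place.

17.5 hours

Audio total: 224 + 192 = 416 kbps = 0.416 Mbps.
Total bitrate: 139.5 + 0.416 = 139.916 Mbps.
Capacity: 1 TiB = 8,796,093 Mb.
Recording time: 8,796,093 / 139.916 = 62,867 s ≈ 17.5 hours.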